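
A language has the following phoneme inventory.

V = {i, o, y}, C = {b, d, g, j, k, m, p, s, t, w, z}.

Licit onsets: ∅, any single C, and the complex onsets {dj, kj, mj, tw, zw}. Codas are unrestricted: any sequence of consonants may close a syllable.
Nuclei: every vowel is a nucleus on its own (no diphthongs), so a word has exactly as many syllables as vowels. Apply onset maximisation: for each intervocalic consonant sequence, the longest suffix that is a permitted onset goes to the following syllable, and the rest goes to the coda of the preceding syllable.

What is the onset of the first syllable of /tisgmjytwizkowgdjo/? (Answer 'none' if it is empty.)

The vowels are i, y, i, o, o — 5 nuclei, so 5 syllables.
Between /i/ (V1) and /y/ (V2): /sgmj/; trying suffixes from longest down, /mj/ is the first permitted one, so coda /sg/ | onset /mj/.
Between /y/ (V2) and /i/ (V3): /tw/ — entire cluster is a permitted onset → onset /tw/, coda ∅.
Between /i/ (V3) and /o/ (V4): /zk/ — longest licit onset from the right is /k/, leaving /z/ as coda.
Between /o/ (V4) and /o/ (V5): /wgdj/ splits as /wg/ + /dj/ (/dj/ is the longest suffix that is a licit onset).
So the parse is tisg.mjy.twiz.kowg.djo.
Syllable 1 is /tisg/: onset /t/, nucleus /i/, coda /sg/.

t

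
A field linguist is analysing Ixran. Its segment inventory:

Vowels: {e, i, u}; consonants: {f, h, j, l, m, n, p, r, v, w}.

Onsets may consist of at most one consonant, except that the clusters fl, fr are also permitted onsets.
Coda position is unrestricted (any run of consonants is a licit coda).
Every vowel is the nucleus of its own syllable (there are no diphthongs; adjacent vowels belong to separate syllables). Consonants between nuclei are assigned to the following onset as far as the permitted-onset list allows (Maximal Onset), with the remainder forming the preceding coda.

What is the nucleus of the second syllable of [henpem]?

e

The vowels are e, e — 2 nuclei, so 2 syllables.
The second nucleus (vowel 2 from the left) is /e/.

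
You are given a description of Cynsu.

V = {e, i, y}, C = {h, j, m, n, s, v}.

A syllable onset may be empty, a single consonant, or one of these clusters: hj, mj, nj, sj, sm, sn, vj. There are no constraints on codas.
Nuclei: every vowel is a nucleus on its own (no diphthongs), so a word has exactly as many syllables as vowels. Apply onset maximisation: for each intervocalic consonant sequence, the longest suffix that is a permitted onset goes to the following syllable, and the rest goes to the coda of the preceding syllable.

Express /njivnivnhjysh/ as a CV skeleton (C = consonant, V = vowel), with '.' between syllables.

Nuclei (vowels): i, i, y → 3 syllables.
/i…i/ gap (V1→V2): /vn/; trying suffixes from longest down, /n/ is the first permitted one, so coda /v/ | onset /n/.
/i…y/ gap (V2→V3): /vnhj/ splits as /vn/ + /hj/ (/hj/ is the longest suffix that is a licit onset).
Putting it together: njiv.nivn.hjysh.
Mapping each syllable to C/V: /njiv/ → CCVC, /nivn/ → CVCC, /hjysh/ → CCVCC.

CCVC.CVCC.CCVCC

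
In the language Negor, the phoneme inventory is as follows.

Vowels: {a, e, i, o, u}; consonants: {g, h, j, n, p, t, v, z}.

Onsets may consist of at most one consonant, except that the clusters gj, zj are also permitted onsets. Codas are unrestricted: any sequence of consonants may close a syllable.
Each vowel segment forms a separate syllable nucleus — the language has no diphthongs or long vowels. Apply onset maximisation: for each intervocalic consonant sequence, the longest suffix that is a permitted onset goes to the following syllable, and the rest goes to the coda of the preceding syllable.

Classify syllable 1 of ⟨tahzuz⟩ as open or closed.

Nuclei (vowels): a, u → 2 syllables.
Between /a/ (V1) and /u/ (V2): /hz/ splits as /h/ + /z/ (/z/ is the longest suffix that is a licit onset).
Putting it together: tah.zuz.
Syllable 1 is /tah/ with coda /h/, so it is closed.

closed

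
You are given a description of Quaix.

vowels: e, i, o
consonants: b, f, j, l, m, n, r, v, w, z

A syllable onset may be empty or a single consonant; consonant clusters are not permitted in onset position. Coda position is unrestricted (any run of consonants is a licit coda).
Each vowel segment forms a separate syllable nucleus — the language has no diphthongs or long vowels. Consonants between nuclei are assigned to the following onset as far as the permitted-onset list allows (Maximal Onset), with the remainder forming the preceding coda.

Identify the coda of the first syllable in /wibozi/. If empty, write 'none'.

Nuclei (vowels): i, o, i → 3 syllables.
V1 /i/ – V2 /o/: /b/ → onset of the next syllable (single consonants are always licit onsets).
V2 /o/ – V3 /i/: just /z/ — single C goes to the following onset.
Putting it together: wi.bo.zi.
Syllable 1 is /wi/: onset /w/, nucleus /i/, coda ∅.

none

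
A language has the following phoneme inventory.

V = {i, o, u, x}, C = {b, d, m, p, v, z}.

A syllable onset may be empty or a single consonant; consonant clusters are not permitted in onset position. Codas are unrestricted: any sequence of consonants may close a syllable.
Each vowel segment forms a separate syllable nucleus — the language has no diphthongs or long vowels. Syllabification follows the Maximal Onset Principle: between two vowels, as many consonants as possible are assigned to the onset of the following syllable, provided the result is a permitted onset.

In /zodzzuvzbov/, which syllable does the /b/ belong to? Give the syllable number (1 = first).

3

Nuclei (vowels): o, u, o → 3 syllables.
/o…u/ gap (V1→V2): /dzz/ splits as /dz/ + /z/ (/z/ is the longest suffix that is a licit onset).
/u…o/ gap (V2→V3): /vzb/ splits as /vz/ + /b/ (/b/ is the longest suffix that is a licit onset).
So the parse is zodz.zuvz.bov.
The /b/ is in the onset of syllable 3 (/bov/).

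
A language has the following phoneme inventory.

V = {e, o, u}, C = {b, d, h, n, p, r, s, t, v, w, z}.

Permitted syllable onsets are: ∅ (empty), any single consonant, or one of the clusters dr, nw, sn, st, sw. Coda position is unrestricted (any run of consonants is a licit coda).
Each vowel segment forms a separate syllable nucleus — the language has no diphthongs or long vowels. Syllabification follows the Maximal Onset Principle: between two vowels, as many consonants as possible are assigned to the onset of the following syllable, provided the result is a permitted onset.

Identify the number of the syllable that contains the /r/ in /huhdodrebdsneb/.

3

The vowels are u, o, e, e — 4 nuclei, so 4 syllables.
σ1/σ2 boundary: cluster /hd/ — the longest permitted-onset suffix is /d/; onset = /d/, preceding coda = /h/.
σ2/σ3 boundary: /dr/ is a licit onset in full, so it all attaches to the next syllable.
σ3/σ4 boundary: cluster /bdsn/ — the longest permitted-onset suffix is /sn/; onset = /sn/, preceding coda = /bd/.
Syllabification: huh.do.drebd.sneb.
The /r/ is in the onset of syllable 3 (/drebd/).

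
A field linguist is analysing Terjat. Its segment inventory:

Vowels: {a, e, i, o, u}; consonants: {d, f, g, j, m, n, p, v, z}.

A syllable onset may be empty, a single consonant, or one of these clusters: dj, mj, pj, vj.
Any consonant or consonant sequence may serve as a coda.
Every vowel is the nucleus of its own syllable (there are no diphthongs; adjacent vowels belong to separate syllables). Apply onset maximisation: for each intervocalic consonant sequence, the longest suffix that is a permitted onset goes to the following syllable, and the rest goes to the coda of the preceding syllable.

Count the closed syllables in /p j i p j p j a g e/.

1

The vowels are i, a, e — 3 nuclei, so 3 syllables.
V1 /i/ – V2 /a/: /pjpj/; trying suffixes from longest down, /pj/ is the first permitted one, so coda /pj/ | onset /pj/.
V2 /a/ – V3 /e/: just /g/ — single C goes to the following onset.
Result: pjipj.pja.ge.
Classifying each syllable: /pjipj/ (closed), /pja/ (open), /ge/ (open).
Closed syllables: 1.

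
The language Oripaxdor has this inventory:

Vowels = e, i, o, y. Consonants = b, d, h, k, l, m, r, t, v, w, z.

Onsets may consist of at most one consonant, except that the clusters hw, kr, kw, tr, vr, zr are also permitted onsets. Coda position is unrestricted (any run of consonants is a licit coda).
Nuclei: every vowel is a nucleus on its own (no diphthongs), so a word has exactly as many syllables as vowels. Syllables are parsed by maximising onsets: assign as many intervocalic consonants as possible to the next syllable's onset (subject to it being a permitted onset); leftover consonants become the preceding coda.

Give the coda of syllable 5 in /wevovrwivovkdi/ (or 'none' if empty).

none

The vowels are e, o, i, o, i — 5 nuclei, so 5 syllables.
σ1/σ2 boundary: /v/ → onset of the next syllable (single consonants are always licit onsets).
σ2/σ3 boundary: /vrw/ — longest licit onset from the right is /w/, leaving /vr/ as coda.
σ3/σ4 boundary: /v/ is a single consonant, so it becomes the next onset.
σ4/σ5 boundary: /vkd/; trying suffixes from longest down, /d/ is the first permitted one, so coda /vk/ | onset /d/.
Result: we.vovr.wi.vovk.di.
Syllable 5 is /di/: onset /d/, nucleus /i/, coda ∅.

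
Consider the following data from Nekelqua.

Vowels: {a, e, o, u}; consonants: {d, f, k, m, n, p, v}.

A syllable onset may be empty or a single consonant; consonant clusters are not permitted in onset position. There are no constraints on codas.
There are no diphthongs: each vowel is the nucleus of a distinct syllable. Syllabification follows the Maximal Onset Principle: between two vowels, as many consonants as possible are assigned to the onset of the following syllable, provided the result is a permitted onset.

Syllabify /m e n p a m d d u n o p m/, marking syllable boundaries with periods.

men.pamd.du.nopm

Vowels present: e, a, u, o; each is a nucleus, giving 4 syllables.
Between /e/ (V1) and /a/ (V2): cluster /np/ — the longest permitted-onset suffix is /p/; onset = /p/, preceding coda = /n/.
Between /a/ (V2) and /u/ (V3): /mdd/ splits as /md/ + /d/ (/d/ is the longest suffix that is a licit onset).
Between /u/ (V3) and /o/ (V4): /n/ → onset of the next syllable (single consonants are always licit onsets).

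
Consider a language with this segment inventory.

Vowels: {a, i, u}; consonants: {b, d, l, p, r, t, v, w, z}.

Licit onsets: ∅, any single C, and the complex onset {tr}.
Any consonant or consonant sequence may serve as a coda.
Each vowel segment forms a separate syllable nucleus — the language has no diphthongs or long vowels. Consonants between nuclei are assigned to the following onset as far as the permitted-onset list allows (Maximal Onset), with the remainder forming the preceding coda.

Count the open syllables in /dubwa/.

1

Nuclei (vowels): u, a → 2 syllables.
σ1/σ2 boundary: /bw/; trying suffixes from longest down, /w/ is the first permitted one, so coda /b/ | onset /w/.
So the parse is dub.wa.
Classifying each syllable: /dub/ (closed), /wa/ (open).
Open syllables: 1.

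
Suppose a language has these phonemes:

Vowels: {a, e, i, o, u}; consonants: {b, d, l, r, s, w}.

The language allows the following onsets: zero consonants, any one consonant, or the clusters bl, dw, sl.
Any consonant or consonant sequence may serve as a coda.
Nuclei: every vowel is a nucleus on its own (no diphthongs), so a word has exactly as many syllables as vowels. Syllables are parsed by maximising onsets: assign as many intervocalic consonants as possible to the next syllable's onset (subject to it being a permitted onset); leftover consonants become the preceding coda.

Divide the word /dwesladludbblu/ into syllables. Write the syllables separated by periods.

dwe.slad.ludb.blu

Vowels present: e, a, u, u; each is a nucleus, giving 4 syllables.
/e…a/ gap (V1→V2): /sl/ is a licit onset in full, so it all attaches to the next syllable.
/a…u/ gap (V2→V3): cluster /dl/ — the longest permitted-onset suffix is /l/; onset = /l/, preceding coda = /d/.
/u…u/ gap (V3→V4): /dbbl/; trying suffixes from longest down, /bl/ is the first permitted one, so coda /db/ | onset /bl/.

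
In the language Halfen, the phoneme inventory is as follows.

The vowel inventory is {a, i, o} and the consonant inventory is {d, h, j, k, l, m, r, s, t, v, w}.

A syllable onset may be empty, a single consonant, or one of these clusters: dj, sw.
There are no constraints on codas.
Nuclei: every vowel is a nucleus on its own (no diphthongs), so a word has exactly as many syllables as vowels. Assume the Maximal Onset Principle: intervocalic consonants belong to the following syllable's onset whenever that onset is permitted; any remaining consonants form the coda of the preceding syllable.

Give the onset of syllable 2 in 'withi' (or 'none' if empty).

Vowels present: i, i; each is a nucleus, giving 2 syllables.
σ1/σ2 boundary: /th/ splits as /t/ + /h/ (/h/ is the longest suffix that is a licit onset).
So the parse is wit.hi.
Syllable 2 is /hi/: onset /h/, nucleus /i/, coda ∅.

h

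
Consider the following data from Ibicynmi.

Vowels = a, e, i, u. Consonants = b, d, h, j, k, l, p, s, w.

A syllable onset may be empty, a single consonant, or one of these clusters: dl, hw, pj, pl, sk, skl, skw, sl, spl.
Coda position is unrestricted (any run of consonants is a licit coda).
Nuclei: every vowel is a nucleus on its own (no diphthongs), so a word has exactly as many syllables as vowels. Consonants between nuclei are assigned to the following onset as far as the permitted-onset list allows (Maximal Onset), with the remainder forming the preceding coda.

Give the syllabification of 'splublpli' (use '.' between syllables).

splubl.pli

Vowels present: u, i; each is a nucleus, giving 2 syllables.
V1 /u/ – V2 /i/: /blpl/ splits as /bl/ + /pl/ (/pl/ is the longest suffix that is a licit onset).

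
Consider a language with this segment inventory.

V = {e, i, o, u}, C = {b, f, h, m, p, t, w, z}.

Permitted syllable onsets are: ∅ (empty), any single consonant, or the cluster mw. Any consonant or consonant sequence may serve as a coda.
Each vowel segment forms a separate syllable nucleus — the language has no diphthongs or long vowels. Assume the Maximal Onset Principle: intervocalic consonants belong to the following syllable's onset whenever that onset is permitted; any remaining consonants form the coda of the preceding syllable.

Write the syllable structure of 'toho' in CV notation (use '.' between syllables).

CV.CV

Nuclei (vowels): o, o → 2 syllables.
V1 /o/ – V2 /o/: /h/ → onset of the next syllable (single consonants are always licit onsets).
Putting it together: to.ho.
Mapping each syllable to C/V: /to/ → CV, /ho/ → CV.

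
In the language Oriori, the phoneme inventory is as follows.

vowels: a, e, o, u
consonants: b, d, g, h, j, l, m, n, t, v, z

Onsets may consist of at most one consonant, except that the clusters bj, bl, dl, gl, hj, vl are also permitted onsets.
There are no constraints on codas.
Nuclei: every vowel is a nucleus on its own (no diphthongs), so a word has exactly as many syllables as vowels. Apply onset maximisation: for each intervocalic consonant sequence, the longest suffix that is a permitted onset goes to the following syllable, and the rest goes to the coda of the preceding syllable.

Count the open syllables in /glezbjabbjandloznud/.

0

The vowels are e, a, a, o, u — 5 nuclei, so 5 syllables.
Between /e/ (V1) and /a/ (V2): /zbj/; trying suffixes from longest down, /bj/ is the first permitted one, so coda /z/ | onset /bj/.
Between /a/ (V2) and /a/ (V3): /bbj/; trying suffixes from longest down, /bj/ is the first permitted one, so coda /b/ | onset /bj/.
Between /a/ (V3) and /o/ (V4): /ndl/ splits as /n/ + /dl/ (/dl/ is the longest suffix that is a licit onset).
Between /o/ (V4) and /u/ (V5): /zn/; trying suffixes from longest down, /n/ is the first permitted one, so coda /z/ | onset /n/.
Putting it together: glez.bjab.bjan.dloz.nud.
Classifying each syllable: /glez/ (closed), /bjab/ (closed), /bjan/ (closed), /dloz/ (closed), /nud/ (closed).
Open syllables: 0.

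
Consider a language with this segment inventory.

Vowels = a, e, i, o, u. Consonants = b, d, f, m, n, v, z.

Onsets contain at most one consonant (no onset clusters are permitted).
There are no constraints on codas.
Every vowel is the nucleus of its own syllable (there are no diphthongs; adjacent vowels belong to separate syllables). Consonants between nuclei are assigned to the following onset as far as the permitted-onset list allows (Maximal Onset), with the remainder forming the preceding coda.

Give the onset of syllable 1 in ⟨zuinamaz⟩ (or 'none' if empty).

z

Vowels present: u, i, a, a; each is a nucleus, giving 4 syllables.
V1 /u/ – V2 /i/: no consonants, so the boundary falls immediately after /u/.
V2 /i/ – V3 /a/: just /n/ — single C goes to the following onset.
V3 /a/ – V4 /a/: /m/ is a single consonant, so it becomes the next onset.
Putting it together: zu.i.na.maz.
Syllable 1 is /zu/: onset /z/, nucleus /u/, coda ∅.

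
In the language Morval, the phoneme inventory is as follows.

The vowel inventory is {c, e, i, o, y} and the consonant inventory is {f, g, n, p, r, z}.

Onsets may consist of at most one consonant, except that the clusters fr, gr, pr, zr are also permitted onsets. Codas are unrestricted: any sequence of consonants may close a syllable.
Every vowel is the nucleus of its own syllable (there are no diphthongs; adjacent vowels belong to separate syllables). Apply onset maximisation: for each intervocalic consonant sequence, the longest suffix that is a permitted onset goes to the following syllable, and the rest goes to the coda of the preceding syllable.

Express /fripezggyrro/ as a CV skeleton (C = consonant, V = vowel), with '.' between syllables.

The vowels are i, e, y, o — 4 nuclei, so 4 syllables.
V1 /i/ – V2 /e/: /p/ is a single consonant, so it becomes the next onset.
V2 /e/ – V3 /y/: /zgg/ — longest licit onset from the right is /g/, leaving /zg/ as coda.
V3 /y/ – V4 /o/: /rr/ splits as /r/ + /r/ (/r/ is the longest suffix that is a licit onset).
Result: fri.pezg.gyr.ro.
Mapping each syllable to C/V: /fri/ → CCV, /pezg/ → CVCC, /gyr/ → CVC, /ro/ → CV.

CCV.CVCC.CVC.CV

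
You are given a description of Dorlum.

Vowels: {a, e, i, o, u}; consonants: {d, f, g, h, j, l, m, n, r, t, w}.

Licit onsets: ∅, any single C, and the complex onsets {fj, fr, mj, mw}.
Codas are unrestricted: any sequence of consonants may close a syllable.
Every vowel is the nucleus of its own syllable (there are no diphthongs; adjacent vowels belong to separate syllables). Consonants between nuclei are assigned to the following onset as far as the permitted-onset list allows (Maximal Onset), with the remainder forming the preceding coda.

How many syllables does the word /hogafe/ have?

Vowels present: o, a, e; each is a nucleus, giving 3 syllables.

3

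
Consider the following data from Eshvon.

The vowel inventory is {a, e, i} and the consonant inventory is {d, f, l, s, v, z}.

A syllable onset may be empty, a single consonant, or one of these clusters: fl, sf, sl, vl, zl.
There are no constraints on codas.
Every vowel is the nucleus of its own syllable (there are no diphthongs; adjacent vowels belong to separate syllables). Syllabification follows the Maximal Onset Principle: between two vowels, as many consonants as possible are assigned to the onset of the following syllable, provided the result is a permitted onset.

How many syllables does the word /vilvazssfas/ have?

Nuclei (vowels): i, a, a → 3 syllables.

3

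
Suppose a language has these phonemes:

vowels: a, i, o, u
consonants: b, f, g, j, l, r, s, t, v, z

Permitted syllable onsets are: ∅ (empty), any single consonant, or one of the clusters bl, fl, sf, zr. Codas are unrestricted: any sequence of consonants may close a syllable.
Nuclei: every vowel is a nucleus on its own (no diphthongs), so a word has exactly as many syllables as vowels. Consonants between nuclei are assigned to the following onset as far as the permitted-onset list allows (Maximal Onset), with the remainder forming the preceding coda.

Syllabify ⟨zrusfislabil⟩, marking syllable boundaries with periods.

zru.sfis.la.bil

Vowels present: u, i, a, i; each is a nucleus, giving 4 syllables.
σ1/σ2 boundary: /sf/ is a licit onset in full, so it all attaches to the next syllable.
σ2/σ3 boundary: /sl/ splits as /s/ + /l/ (/l/ is the longest suffix that is a licit onset).
σ3/σ4 boundary: /b/ is a single consonant, so it becomes the next onset.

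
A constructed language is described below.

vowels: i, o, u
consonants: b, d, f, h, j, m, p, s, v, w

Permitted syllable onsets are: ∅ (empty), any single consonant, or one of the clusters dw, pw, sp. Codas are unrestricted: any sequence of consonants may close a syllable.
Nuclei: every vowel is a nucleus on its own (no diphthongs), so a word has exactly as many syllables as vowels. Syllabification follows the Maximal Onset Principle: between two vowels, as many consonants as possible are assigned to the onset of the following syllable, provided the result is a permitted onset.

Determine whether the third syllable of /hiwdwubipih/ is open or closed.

open

Nuclei (vowels): i, u, i, i → 4 syllables.
/i…u/ gap (V1→V2): cluster /wdw/ — the longest permitted-onset suffix is /dw/; onset = /dw/, preceding coda = /w/.
/u…i/ gap (V2→V3): /b/ is a single consonant, so it becomes the next onset.
/i…i/ gap (V3→V4): just /p/ — single C goes to the following onset.
Syllabification: hiw.dwu.bi.pih.
Syllable 3 is /bi/; it ends in its nucleus with no coda, so it is open.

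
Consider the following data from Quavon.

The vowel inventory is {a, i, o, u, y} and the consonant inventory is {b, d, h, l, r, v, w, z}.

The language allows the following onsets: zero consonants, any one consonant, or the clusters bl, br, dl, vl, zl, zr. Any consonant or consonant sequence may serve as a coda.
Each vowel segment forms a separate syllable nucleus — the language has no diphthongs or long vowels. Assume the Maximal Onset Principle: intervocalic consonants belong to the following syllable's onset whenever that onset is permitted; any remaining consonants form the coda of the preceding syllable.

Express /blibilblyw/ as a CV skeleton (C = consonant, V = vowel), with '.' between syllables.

Vowels present: i, i, y; each is a nucleus, giving 3 syllables.
σ1/σ2 boundary: /b/ → onset of the next syllable (single consonants are always licit onsets).
σ2/σ3 boundary: /lbl/ — longest licit onset from the right is /bl/, leaving /l/ as coda.
Syllabification: bli.bil.blyw.
Mapping each syllable to C/V: /bli/ → CCV, /bil/ → CVC, /blyw/ → CCVC.

CCV.CVC.CCVC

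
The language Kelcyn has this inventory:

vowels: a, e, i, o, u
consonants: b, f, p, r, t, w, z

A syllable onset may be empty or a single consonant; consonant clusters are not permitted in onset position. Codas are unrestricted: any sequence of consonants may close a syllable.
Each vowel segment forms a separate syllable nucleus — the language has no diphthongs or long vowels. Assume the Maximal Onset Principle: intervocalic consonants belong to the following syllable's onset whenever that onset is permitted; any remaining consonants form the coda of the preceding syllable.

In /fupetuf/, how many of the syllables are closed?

Vowels present: u, e, u; each is a nucleus, giving 3 syllables.
Between /u/ (V1) and /e/ (V2): /p/ → onset of the next syllable (single consonants are always licit onsets).
Between /e/ (V2) and /u/ (V3): /t/ is a single consonant, so it becomes the next onset.
So the parse is fu.pe.tuf.
Classifying each syllable: /fu/ (open), /pe/ (open), /tuf/ (closed).
Closed syllables: 1.

1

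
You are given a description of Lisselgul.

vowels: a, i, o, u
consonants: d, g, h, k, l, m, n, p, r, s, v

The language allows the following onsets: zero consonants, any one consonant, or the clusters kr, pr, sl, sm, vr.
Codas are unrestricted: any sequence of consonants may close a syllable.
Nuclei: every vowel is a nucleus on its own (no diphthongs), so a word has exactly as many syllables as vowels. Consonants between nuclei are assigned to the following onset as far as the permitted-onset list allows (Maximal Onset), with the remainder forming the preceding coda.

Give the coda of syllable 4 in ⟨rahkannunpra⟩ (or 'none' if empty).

none

Nuclei (vowels): a, a, u, a → 4 syllables.
/a…a/ gap (V1→V2): /hk/ splits as /h/ + /k/ (/k/ is the longest suffix that is a licit onset).
/a…u/ gap (V2→V3): /nn/ — longest licit onset from the right is /n/, leaving /n/ as coda.
/u…a/ gap (V3→V4): /npr/ splits as /n/ + /pr/ (/pr/ is the longest suffix that is a licit onset).
Result: rah.kan.nun.pra.
Syllable 4 is /pra/: onset /pr/, nucleus /a/, coda ∅.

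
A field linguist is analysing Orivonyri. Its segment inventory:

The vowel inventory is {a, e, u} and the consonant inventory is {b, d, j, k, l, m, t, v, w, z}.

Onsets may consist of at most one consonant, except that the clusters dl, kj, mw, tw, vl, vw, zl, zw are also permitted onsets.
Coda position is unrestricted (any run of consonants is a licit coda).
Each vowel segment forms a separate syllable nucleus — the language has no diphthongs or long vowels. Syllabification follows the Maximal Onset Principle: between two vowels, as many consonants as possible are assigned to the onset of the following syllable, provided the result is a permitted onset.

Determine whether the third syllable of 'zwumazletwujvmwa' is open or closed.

The vowels are u, a, e, u, a — 5 nuclei, so 5 syllables.
V1 /u/ – V2 /a/: /m/ → onset of the next syllable (single consonants are always licit onsets).
V2 /a/ – V3 /e/: /zl/ is a licit onset in full, so it all attaches to the next syllable.
V3 /e/ – V4 /u/: /tw/ is a licit onset in full, so it all attaches to the next syllable.
V4 /u/ – V5 /a/: cluster /jvmw/ — the longest permitted-onset suffix is /mw/; onset = /mw/, preceding coda = /jv/.
Syllabification: zwu.ma.zle.twujv.mwa.
Syllable 3 is /zle/; it ends in its nucleus with no coda, so it is open.

open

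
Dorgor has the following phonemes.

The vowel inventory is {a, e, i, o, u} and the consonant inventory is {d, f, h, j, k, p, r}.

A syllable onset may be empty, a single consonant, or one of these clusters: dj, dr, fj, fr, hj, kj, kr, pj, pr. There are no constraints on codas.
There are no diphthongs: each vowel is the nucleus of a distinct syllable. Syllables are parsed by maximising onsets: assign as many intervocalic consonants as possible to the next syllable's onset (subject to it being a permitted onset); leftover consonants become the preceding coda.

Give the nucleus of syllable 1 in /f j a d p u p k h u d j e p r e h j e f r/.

a

Vowels present: a, u, u, e, e, e; each is a nucleus, giving 6 syllables.
The first nucleus (vowel 1 from the left) is /a/.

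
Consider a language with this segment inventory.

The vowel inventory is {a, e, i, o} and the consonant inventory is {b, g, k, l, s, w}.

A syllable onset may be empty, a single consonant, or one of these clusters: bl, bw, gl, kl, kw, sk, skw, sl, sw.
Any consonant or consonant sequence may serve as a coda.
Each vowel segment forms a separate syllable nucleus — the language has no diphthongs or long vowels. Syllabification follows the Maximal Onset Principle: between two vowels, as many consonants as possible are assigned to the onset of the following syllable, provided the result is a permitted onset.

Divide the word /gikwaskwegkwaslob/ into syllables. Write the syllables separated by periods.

Vowels present: i, a, e, a, o; each is a nucleus, giving 5 syllables.
/i…a/ gap (V1→V2): /kw/ is a licit onset in full, so it all attaches to the next syllable.
/a…e/ gap (V2→V3): /skw/ — entire cluster is a permitted onset → onset /skw/, coda ∅.
/e…a/ gap (V3→V4): /gkw/ splits as /g/ + /kw/ (/kw/ is the longest suffix that is a licit onset).
/a…o/ gap (V4→V5): cluster /sl/ — /sl/ is itself a permitted onset, so the whole cluster goes right; preceding coda = ∅.

gi.kwa.skweg.kwa.slob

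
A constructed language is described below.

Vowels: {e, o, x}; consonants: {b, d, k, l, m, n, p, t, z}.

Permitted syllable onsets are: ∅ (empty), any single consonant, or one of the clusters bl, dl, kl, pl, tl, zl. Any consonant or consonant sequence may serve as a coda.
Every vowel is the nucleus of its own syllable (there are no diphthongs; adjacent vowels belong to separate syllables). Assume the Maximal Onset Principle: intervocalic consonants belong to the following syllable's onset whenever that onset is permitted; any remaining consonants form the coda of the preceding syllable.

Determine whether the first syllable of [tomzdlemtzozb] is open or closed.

Nuclei (vowels): o, e, o → 3 syllables.
V1 /o/ – V2 /e/: /mzdl/ — longest licit onset from the right is /dl/, leaving /mz/ as coda.
V2 /e/ – V3 /o/: cluster /mtz/ — the longest permitted-onset suffix is /z/; onset = /z/, preceding coda = /mt/.
So the parse is tomz.dlemt.zozb.
Syllable 1 is /tomz/ with coda /mz/, so it is closed.

closed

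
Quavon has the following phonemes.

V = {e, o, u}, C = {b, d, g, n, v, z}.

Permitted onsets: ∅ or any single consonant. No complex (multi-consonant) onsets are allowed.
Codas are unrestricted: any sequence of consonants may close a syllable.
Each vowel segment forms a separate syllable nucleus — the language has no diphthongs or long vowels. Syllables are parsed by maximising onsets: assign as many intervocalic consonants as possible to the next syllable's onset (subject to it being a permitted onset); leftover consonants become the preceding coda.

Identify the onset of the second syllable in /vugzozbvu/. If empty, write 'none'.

z

The vowels are u, o, u — 3 nuclei, so 3 syllables.
σ1/σ2 boundary: /gz/ — longest licit onset from the right is /z/, leaving /g/ as coda.
σ2/σ3 boundary: /zbv/ — longest licit onset from the right is /v/, leaving /zb/ as coda.
Putting it together: vug.zozb.vu.
Syllable 2 is /zozb/: onset /z/, nucleus /o/, coda /zb/.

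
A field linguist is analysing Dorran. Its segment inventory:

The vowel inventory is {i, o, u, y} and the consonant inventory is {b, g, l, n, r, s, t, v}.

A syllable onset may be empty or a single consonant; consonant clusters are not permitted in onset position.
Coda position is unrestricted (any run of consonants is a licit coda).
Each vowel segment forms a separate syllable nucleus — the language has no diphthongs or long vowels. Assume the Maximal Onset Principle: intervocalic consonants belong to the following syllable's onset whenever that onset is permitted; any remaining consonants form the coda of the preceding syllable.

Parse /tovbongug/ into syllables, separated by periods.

tov.bon.gug

Vowels present: o, o, u; each is a nucleus, giving 3 syllables.
/o…o/ gap (V1→V2): /vb/ — longest licit onset from the right is /b/, leaving /v/ as coda.
/o…u/ gap (V2→V3): /ng/ splits as /n/ + /g/ (/g/ is the longest suffix that is a licit onset).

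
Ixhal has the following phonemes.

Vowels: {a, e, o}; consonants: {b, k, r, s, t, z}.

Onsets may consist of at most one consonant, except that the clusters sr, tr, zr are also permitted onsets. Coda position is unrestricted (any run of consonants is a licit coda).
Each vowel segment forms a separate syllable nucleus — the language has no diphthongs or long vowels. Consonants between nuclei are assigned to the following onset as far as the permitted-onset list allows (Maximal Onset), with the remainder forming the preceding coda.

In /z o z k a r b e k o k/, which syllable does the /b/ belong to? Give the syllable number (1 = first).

3

Vowels present: o, a, e, o; each is a nucleus, giving 4 syllables.
/o…a/ gap (V1→V2): /zk/ — longest licit onset from the right is /k/, leaving /z/ as coda.
/a…e/ gap (V2→V3): cluster /rb/ — the longest permitted-onset suffix is /b/; onset = /b/, preceding coda = /r/.
/e…o/ gap (V3→V4): /k/ is a single consonant, so it becomes the next onset.
Putting it together: zoz.kar.be.kok.
The /b/ is in the onset of syllable 3 (/be/).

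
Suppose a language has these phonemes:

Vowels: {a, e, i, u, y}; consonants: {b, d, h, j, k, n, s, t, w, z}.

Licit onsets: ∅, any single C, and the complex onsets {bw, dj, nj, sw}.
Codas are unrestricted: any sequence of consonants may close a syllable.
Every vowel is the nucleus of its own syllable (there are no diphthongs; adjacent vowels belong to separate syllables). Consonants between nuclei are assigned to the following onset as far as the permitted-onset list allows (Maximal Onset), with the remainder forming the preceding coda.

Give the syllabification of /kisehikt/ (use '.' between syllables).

ki.se.hikt

Nuclei (vowels): i, e, i → 3 syllables.
/i…e/ gap (V1→V2): just /s/ — single C goes to the following onset.
/e…i/ gap (V2→V3): /h/ is a single consonant, so it becomes the next onset.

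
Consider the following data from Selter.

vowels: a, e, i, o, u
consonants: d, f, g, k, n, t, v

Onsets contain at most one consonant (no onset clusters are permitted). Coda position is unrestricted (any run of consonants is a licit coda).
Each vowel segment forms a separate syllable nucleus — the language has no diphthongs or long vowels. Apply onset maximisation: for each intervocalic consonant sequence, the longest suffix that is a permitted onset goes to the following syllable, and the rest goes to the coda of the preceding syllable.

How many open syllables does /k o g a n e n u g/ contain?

Vowels present: o, a, e, u; each is a nucleus, giving 4 syllables.
σ1/σ2 boundary: just /g/ — single C goes to the following onset.
σ2/σ3 boundary: /n/ is a single consonant, so it becomes the next onset.
σ3/σ4 boundary: /n/ is a single consonant, so it becomes the next onset.
Syllabification: ko.ga.ne.nug.
Classifying each syllable: /ko/ (open), /ga/ (open), /ne/ (open), /nug/ (closed).
Open syllables: 3.

3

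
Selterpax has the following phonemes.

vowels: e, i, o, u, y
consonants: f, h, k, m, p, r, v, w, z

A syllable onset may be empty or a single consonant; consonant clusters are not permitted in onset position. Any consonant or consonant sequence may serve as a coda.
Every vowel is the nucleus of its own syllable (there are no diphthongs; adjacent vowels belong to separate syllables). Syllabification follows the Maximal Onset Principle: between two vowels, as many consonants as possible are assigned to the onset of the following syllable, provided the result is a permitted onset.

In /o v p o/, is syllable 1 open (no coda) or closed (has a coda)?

closed

Nuclei (vowels): o, o → 2 syllables.
/o…o/ gap (V1→V2): /vp/ splits as /v/ + /p/ (/p/ is the longest suffix that is a licit onset).
So the parse is ov.po.
Syllable 1 is /ov/ with coda /v/, so it is closed.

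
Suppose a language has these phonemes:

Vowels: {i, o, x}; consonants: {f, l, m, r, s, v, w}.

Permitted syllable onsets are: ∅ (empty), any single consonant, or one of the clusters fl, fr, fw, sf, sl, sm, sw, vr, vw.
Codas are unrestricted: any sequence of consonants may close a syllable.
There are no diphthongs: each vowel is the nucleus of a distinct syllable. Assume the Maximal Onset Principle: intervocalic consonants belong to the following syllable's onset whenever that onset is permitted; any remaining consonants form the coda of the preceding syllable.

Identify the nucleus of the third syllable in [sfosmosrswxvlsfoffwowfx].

The vowels are o, o, x, o, o, x — 6 nuclei, so 6 syllables.
The third nucleus (vowel 3 from the left) is /x/.

x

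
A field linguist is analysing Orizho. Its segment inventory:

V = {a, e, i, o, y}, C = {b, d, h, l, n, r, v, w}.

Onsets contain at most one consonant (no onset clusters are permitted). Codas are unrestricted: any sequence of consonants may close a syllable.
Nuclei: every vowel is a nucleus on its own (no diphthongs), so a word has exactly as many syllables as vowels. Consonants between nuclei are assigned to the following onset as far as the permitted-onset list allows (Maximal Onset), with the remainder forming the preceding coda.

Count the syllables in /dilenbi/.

The vowels are i, e, i — 3 nuclei, so 3 syllables.

3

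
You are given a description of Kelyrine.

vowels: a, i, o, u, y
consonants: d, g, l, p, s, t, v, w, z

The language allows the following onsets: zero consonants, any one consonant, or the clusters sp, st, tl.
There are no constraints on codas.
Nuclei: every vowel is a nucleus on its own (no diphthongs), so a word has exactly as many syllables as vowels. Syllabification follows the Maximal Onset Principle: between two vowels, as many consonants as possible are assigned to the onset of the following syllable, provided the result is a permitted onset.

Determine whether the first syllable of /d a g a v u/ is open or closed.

open

Nuclei (vowels): a, a, u → 3 syllables.
Between /a/ (V1) and /a/ (V2): /g/ is a single consonant, so it becomes the next onset.
Between /a/ (V2) and /u/ (V3): /v/ → onset of the next syllable (single consonants are always licit onsets).
Syllabification: da.ga.vu.
Syllable 1 is /da/; it ends in its nucleus with no coda, so it is open.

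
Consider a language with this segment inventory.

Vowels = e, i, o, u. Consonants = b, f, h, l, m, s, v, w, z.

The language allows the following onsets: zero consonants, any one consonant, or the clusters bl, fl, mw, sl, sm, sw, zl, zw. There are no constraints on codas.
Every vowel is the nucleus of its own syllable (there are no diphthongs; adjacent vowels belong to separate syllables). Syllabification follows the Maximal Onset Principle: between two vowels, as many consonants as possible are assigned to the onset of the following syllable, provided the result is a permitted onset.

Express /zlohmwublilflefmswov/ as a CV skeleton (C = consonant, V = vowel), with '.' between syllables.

CCVC.CCV.CCVC.CCVCC.CCVC

Nuclei (vowels): o, u, i, e, o → 5 syllables.
V1 /o/ – V2 /u/: /hmw/ — longest licit onset from the right is /mw/, leaving /h/ as coda.
V2 /u/ – V3 /i/: cluster /bl/ — /bl/ is itself a permitted onset, so the whole cluster goes right; preceding coda = ∅.
V3 /i/ – V4 /e/: /lfl/ — longest licit onset from the right is /fl/, leaving /l/ as coda.
V4 /e/ – V5 /o/: cluster /fmsw/ — the longest permitted-onset suffix is /sw/; onset = /sw/, preceding coda = /fm/.
So the parse is zloh.mwu.blil.flefm.swov.
Mapping each syllable to C/V: /zloh/ → CCVC, /mwu/ → CCV, /blil/ → CCVC, /flefm/ → CCVCC, /swov/ → CCVC.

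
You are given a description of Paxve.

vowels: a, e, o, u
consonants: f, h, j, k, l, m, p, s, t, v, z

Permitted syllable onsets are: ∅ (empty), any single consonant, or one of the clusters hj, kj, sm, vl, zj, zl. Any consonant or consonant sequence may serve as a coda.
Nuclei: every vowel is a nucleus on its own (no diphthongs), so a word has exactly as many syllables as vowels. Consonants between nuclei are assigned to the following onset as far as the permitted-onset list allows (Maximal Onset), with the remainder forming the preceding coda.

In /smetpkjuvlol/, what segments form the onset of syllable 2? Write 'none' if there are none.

Vowels present: e, u, o; each is a nucleus, giving 3 syllables.
Between /e/ (V1) and /u/ (V2): cluster /tpkj/ — the longest permitted-onset suffix is /kj/; onset = /kj/, preceding coda = /tp/.
Between /u/ (V2) and /o/ (V3): /vl/ is a licit onset in full, so it all attaches to the next syllable.
Putting it together: smetp.kju.vlol.
Syllable 2 is /kju/: onset /kj/, nucleus /u/, coda ∅.

kj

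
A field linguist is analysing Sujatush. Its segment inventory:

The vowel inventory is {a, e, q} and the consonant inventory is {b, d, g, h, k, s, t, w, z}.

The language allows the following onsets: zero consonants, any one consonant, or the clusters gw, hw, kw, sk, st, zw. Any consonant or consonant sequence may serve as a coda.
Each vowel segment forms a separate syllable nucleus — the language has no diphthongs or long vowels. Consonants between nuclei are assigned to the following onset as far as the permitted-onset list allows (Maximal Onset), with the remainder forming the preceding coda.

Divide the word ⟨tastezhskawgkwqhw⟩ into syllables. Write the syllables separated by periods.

Nuclei (vowels): a, e, a, q → 4 syllables.
/a…e/ gap (V1→V2): /st/ — entire cluster is a permitted onset → onset /st/, coda ∅.
/e…a/ gap (V2→V3): /zhsk/; trying suffixes from longest down, /sk/ is the first permitted one, so coda /zh/ | onset /sk/.
/a…q/ gap (V3→V4): /wgkw/; trying suffixes from longest down, /kw/ is the first permitted one, so coda /wg/ | onset /kw/.

ta.stezh.skawg.kwqhw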